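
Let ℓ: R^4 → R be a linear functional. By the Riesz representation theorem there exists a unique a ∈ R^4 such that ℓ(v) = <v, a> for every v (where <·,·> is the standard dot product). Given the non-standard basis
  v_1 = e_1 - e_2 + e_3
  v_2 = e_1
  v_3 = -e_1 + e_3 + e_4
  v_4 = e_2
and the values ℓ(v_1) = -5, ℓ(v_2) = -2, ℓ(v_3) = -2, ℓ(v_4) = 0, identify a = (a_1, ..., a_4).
a = (-2, 0, -3, -1)

Write a = (a_1, ..., a_4) in the standard basis. For each basis vector v_i, ℓ(v_i) = <v_i, a> is a linear equation in the a_j's. Collect the n equations into a matrix system V a = ℓ, where row i of V is v_i (expressed in the standard basis). Since V is invertible (lower-triangular with 1s on the diagonal, up to permutation), solve by back-substitution:
  V =
[[1, -1, 1, 0],
 [1, 0, 0, 0],
 [-1, 0, 1, 1],
 [0, 1, 0, 0]]
  V a = (-5, -2, -2, 0)
Solving gives a = (-2, 0, -3, -1).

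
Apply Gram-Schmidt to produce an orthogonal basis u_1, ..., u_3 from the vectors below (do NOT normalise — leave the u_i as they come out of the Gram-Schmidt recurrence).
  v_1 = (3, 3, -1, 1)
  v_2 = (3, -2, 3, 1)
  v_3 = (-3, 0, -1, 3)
Orthogonal basis:
  u_1 = (3, 3, -1, 1)
  u_2 = (57/20, -43/20, 61/20, 19/20)
  u_3 = (-178/153, -32/459, -40/459, 1658/459)

Apply the Gram-Schmidt recurrence
  u_1 = v_1
  u_i = v_i − Σ_{j<i} ((v_i · u_j) / (u_j · u_j)) · u_j.

Step by step this gives:
  u_1 = (3, 3, -1, 1)
  u_2 = (57/20, -43/20, 61/20, 19/20)
  u_3 = (-178/153, -32/459, -40/459, 1658/459)

Orthogonality check:
  u_2 · u_1 = 0 (should be 0)
  u_3 · u_1 = 0 (should be 0)
  u_3 · u_2 = 0 (should be 0)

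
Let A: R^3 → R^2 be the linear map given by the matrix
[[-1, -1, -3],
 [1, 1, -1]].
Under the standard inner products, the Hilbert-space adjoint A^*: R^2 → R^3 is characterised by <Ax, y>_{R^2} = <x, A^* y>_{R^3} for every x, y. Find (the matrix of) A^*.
A^* = A^T =
[[-1, 1],
 [-1, 1],
 [-3, -1]]

For real matrices with standard dot products, the defining identity <Ax, y> = <x, A^* y> gives (Ax)^T y = x^T (A^*) y, i.e. x^T A^T y = x^T (A^*) y. Since this holds for all x, y, we must have A^* = A^T. Therefore
A^* =
[[-1, 1],
 [-1, 1],
 [-3, -1]].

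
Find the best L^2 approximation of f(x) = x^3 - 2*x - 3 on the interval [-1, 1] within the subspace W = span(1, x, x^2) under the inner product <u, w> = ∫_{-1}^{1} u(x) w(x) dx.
g(x) = -7*x/5 - 3

The best approximation g ∈ W is the orthogonal projection of f onto W. Writing g = a_0 + a_1 x + a_2 x^2, the coefficients solve the normal equations G · a = b where
  G_{ij} = <φ_i, φ_j> and b_i = <f, φ_i>, with φ_0 = 1, φ_1 = x, φ_2 = x^2.
G =
  [2, 0, 2/3]
  [0, 2/3, 0]
  [2/3, 0, 2/5],
b = (-6, -14/15, -2).
Solving gives a_0 = -3, a_1 = -7/5, a_2 = 0, so
  g(x) = -7*x/5 - 3.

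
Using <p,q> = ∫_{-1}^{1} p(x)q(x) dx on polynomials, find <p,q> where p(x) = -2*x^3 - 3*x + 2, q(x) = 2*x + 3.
<p,q> = 32/5

Expand the product: p(x)·q(x) = -4*x^4 - 6*x^3 - 6*x^2 - 5*x + 6.
∫_{-1}^{1} of each monomial x^k gives [2/(k+1) if k even, 0 if k odd]. Integrating term-by-term (or equivalently evaluating the antiderivative F(x) = -4*x^5/5 - 3*x^4/2 - 2*x^3 - 5*x^2/2 + 6*x at the endpoints):
  F(1) − F(−1) = -4/5 − (-36/5) = 32/5.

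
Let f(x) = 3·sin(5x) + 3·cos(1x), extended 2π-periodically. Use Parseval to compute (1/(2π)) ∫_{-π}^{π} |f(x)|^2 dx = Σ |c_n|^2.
Σ |c_n|^2 = 9

Expand |f|^2 and use orthogonality of {sin(nx), cos(mx)} on [-π, π]:
  ∫_{-π}^{π} sin(nx)^2 dx = π, ∫ cos(mx)^2 dx = π, and cross terms integrate to 0.
So ∫_{-π}^{π} f(x)^2 dx = 3^2 · π + 3^2 · π = (9 + 9)π.
Divide by 2π: (9 + 9)/2 = 9.
By Parseval, this equals Σ |c_n|^2.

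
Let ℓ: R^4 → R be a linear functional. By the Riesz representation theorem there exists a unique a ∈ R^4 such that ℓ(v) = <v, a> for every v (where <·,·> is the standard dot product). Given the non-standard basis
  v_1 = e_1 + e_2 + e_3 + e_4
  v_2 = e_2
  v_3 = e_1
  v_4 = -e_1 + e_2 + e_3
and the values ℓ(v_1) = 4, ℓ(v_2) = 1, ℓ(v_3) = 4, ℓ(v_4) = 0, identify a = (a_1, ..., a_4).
a = (4, 1, 3, -4)

Write a = (a_1, ..., a_4) in the standard basis. For each basis vector v_i, ℓ(v_i) = <v_i, a> is a linear equation in the a_j's. Collect the n equations into a matrix system V a = ℓ, where row i of V is v_i (expressed in the standard basis). Since V is invertible (lower-triangular with 1s on the diagonal, up to permutation), solve by back-substitution:
  V =
[[1, 1, 1, 1],
 [0, 1, 0, 0],
 [1, 0, 0, 0],
 [-1, 1, 1, 0]]
  V a = (4, 1, 4, 0)
Solving gives a = (4, 1, 3, -4).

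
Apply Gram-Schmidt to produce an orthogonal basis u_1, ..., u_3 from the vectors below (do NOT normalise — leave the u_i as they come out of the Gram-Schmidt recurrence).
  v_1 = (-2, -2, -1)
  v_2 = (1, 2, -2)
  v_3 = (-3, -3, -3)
Orthogonal basis:
  u_1 = (-2, -2, -1)
  u_2 = (1/9, 10/9, -22/9)
  u_3 = (18/65, -3/13, -6/65)

Apply the Gram-Schmidt recurrence
  u_1 = v_1
  u_i = v_i − Σ_{j<i} ((v_i · u_j) / (u_j · u_j)) · u_j.

Step by step this gives:
  u_1 = (-2, -2, -1)
  u_2 = (1/9, 10/9, -22/9)
  u_3 = (18/65, -3/13, -6/65)

Orthogonality check:
  u_2 · u_1 = 0 (should be 0)
  u_3 · u_1 = 0 (should be 0)
  u_3 · u_2 = 0 (should be 0)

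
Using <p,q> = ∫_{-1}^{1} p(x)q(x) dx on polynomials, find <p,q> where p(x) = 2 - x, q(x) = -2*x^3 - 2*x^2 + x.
<p,q> = -38/15

Expand the product: p(x)·q(x) = 2*x^4 - 2*x^3 - 5*x^2 + 2*x.
∫_{-1}^{1} of each monomial x^k gives [2/(k+1) if k even, 0 if k odd]. Integrating term-by-term (or equivalently evaluating the antiderivative F(x) = 2*x^5/5 - x^4/2 - 5*x^3/3 + x^2 at the endpoints):
  F(1) − F(−1) = -23/30 − (53/30) = -38/15.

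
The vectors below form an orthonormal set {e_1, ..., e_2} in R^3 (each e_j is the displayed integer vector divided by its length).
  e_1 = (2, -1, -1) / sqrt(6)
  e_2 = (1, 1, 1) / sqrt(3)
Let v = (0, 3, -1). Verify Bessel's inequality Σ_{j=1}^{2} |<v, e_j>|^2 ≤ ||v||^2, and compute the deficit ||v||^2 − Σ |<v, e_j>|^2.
Σ |<v, e_j>|^2 = 2; ||v||^2 = 10; deficit = 8

Write each e_j = u_j / sqrt(<u_j, u_j>) where u_j is the displayed integer vector. Then <v, e_j> = <v, u_j> / sqrt(<u_j, u_j>), so |<v, e_j>|^2 = <v, u_j>^2 / <u_j, u_j>.
Coefficients: <v, e_1> = -2/sqrt(6), <v, e_2> = 2/sqrt(3).
Square and sum: Σ |<v, e_j>|^2 = 2.
Compute ||v||^2 = v·v = 10.
Deficit = 10 − 2 = 8 ≥ 0, confirming Bessel's inequality. (The deficit equals ||v − Σ <v,e_j> e_j||^2, the squared distance from v to span{e_j}.)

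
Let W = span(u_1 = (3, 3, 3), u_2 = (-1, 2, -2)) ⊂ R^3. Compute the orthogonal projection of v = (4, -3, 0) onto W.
proj_W(v) = (14/13, -59/26, 57/26)

Set up U = [u_1 | ... | u_2] ∈ R^(3×2). The projector onto W = col(U) is P = U (U^T U)^(-1) U^T.
Compute U^T U =
  [27, -3]
  [-3, 9],
and U^T v = (3, -10).
Solve U^T U · c = U^T v for the coefficients: c = (-1/78, -29/26). The projection is proj_W(v) = U c.
Check: (v - proj_W(v)) · u_1 = 0  (should be 0).
Check: (v - proj_W(v)) · u_2 = 0  (should be 0).
Result: proj_W(v) = (14/13, -59/26, 57/26).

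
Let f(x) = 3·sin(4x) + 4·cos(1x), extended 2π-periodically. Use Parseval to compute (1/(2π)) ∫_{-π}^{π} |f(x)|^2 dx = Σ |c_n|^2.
Σ |c_n|^2 = 25/2

Expand |f|^2 and use orthogonality of {sin(nx), cos(mx)} on [-π, π]:
  ∫_{-π}^{π} sin(nx)^2 dx = π, ∫ cos(mx)^2 dx = π, and cross terms integrate to 0.
So ∫_{-π}^{π} f(x)^2 dx = 3^2 · π + 4^2 · π = (9 + 16)π.
Divide by 2π: (9 + 16)/2 = 25/2.
By Parseval, this equals Σ |c_n|^2.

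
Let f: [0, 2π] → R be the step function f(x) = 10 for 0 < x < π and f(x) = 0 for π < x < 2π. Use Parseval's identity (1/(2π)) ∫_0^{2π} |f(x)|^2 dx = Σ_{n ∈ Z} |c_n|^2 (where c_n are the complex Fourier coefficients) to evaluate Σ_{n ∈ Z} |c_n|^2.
Σ |c_n|^2 = 50

Parseval equates the L^2 energy of f (normalised by 1/(2π)) with the ℓ^2 sum of its Fourier coefficients: (1/(2π)) ∫_0^{2π} |f|^2 = Σ |c_n|^2.
Compute the left side: (1/(2π)) [∫_0^π 10^2 dx + ∫_π^{2π} 0^2 dx] = (1/(2π)) · (100π + 0π) = (100 + 0)/2 = 50.
So Σ_{n ∈ Z} |c_n|^2 = 50.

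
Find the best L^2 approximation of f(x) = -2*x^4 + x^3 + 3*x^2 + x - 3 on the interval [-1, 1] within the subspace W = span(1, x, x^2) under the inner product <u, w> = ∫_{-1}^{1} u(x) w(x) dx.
g(x) = 9*x^2/7 + 8*x/5 - 99/35

The best approximation g ∈ W is the orthogonal projection of f onto W. Writing g = a_0 + a_1 x + a_2 x^2, the coefficients solve the normal equations G · a = b where
  G_{ij} = <φ_i, φ_j> and b_i = <f, φ_i>, with φ_0 = 1, φ_1 = x, φ_2 = x^2.
G =
  [2, 0, 2/3]
  [0, 2/3, 0]
  [2/3, 0, 2/5],
b = (-24/5, 16/15, -48/35).
Solving gives a_0 = -99/35, a_1 = 8/5, a_2 = 9/7, so
  g(x) = 9*x^2/7 + 8*x/5 - 99/35.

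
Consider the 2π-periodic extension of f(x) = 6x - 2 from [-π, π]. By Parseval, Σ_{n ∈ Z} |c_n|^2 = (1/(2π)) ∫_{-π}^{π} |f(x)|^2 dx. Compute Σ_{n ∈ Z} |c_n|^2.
Σ |c_n|^2 = 12π^2 + 4

Expand and integrate term by term over [-π, π]:
  ∫ (6x)^2 dx = 36·(2π^3/3); ∫ 2·6·(-2)·x dx = 0 (odd integrand); ∫ (-2)^2 dx = 4·2π.
So (1/(2π)) ∫_{-π}^{π} (6x - 2)^2 dx = 36π^2/3 + 4 = 12π^2 + 4.
Parseval ⇒ Σ |c_n|^2 = 12π^2 + 4.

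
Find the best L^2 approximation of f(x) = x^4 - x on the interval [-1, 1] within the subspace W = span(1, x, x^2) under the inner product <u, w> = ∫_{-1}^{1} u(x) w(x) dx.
g(x) = 6*x^2/7 - x - 3/35

The best approximation g ∈ W is the orthogonal projection of f onto W. Writing g = a_0 + a_1 x + a_2 x^2, the coefficients solve the normal equations G · a = b where
  G_{ij} = <φ_i, φ_j> and b_i = <f, φ_i>, with φ_0 = 1, φ_1 = x, φ_2 = x^2.
G =
  [2, 0, 2/3]
  [0, 2/3, 0]
  [2/3, 0, 2/5],
b = (2/5, -2/3, 2/7).
Solving gives a_0 = -3/35, a_1 = -1, a_2 = 6/7, so
  g(x) = 6*x^2/7 - x - 3/35.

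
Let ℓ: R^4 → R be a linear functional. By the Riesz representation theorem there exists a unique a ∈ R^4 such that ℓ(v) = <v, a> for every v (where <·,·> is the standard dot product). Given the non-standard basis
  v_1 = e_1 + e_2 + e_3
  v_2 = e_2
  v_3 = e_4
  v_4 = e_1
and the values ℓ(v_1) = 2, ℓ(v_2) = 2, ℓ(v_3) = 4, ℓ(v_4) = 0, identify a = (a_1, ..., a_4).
a = (0, 2, 0, 4)

Write a = (a_1, ..., a_4) in the standard basis. For each basis vector v_i, ℓ(v_i) = <v_i, a> is a linear equation in the a_j's. Collect the n equations into a matrix system V a = ℓ, where row i of V is v_i (expressed in the standard basis). Since V is invertible (lower-triangular with 1s on the diagonal, up to permutation), solve by back-substitution:
  V =
[[1, 1, 1, 0],
 [0, 1, 0, 0],
 [0, 0, 0, 1],
 [1, 0, 0, 0]]
  V a = (2, 2, 4, 0)
Solving gives a = (0, 2, 0, 4).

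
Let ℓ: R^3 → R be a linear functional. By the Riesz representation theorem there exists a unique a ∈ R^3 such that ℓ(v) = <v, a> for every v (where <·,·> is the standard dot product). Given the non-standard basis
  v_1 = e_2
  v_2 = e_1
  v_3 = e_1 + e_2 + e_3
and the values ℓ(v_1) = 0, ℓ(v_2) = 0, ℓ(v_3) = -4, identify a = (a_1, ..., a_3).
a = (0, 0, -4)

Write a = (a_1, ..., a_3) in the standard basis. For each basis vector v_i, ℓ(v_i) = <v_i, a> is a linear equation in the a_j's. Collect the n equations into a matrix system V a = ℓ, where row i of V is v_i (expressed in the standard basis). Since V is invertible (lower-triangular with 1s on the diagonal, up to permutation), solve by back-substitution:
  V =
[[0, 1, 0],
 [1, 0, 0],
 [1, 1, 1]]
  V a = (0, 0, -4)
Solving gives a = (0, 0, -4).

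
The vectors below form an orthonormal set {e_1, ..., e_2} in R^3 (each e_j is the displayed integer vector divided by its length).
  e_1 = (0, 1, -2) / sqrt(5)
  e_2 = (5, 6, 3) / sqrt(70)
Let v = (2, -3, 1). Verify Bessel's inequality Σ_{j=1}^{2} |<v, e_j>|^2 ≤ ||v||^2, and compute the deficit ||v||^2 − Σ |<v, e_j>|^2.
Σ |<v, e_j>|^2 = 75/14; ||v||^2 = 14; deficit = 121/14

Write each e_j = u_j / sqrt(<u_j, u_j>) where u_j is the displayed integer vector. Then <v, e_j> = <v, u_j> / sqrt(<u_j, u_j>), so |<v, e_j>|^2 = <v, u_j>^2 / <u_j, u_j>.
Coefficients: <v, e_1> = -5/sqrt(5), <v, e_2> = -5/sqrt(70).
Square and sum: Σ |<v, e_j>|^2 = 75/14.
Compute ||v||^2 = v·v = 14.
Deficit = 14 − 75/14 = 121/14 ≥ 0, confirming Bessel's inequality. (The deficit equals ||v − Σ <v,e_j> e_j||^2, the squared distance from v to span{e_j}.)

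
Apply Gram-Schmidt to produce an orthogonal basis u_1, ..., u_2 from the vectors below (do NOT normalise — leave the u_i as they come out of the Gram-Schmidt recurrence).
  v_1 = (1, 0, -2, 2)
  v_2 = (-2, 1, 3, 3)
Orthogonal basis:
  u_1 = (1, 0, -2, 2)
  u_2 = (-16/9, 1, 23/9, 31/9)

Apply the Gram-Schmidt recurrence
  u_1 = v_1
  u_i = v_i − Σ_{j<i} ((v_i · u_j) / (u_j · u_j)) · u_j.

Step by step this gives:
  u_1 = (1, 0, -2, 2)
  u_2 = (-16/9, 1, 23/9, 31/9)

Orthogonality check:
  u_2 · u_1 = 0 (should be 0)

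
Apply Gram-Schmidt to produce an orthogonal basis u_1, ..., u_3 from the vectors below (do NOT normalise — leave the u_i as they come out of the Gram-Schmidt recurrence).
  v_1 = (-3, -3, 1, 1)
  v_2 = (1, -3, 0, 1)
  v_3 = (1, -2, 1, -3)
Orthogonal basis:
  u_1 = (-3, -3, 1, 1)
  u_2 = (41/20, -39/20, -7/20, 13/20)
  u_3 = (47/171, -58/57, 188/171, -569/171)

Apply the Gram-Schmidt recurrence
  u_1 = v_1
  u_i = v_i − Σ_{j<i} ((v_i · u_j) / (u_j · u_j)) · u_j.

Step by step this gives:
  u_1 = (-3, -3, 1, 1)
  u_2 = (41/20, -39/20, -7/20, 13/20)
  u_3 = (47/171, -58/57, 188/171, -569/171)

Orthogonality check:
  u_2 · u_1 = 0 (should be 0)
  u_3 · u_1 = 0 (should be 0)
  u_3 · u_2 = 0 (should be 0)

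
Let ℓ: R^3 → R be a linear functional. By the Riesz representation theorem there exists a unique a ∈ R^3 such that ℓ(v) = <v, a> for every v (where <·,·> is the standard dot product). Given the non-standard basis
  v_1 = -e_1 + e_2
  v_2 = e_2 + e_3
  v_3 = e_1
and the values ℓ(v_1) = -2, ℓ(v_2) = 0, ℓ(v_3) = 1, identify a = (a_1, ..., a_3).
a = (1, -1, 1)

Write a = (a_1, ..., a_3) in the standard basis. For each basis vector v_i, ℓ(v_i) = <v_i, a> is a linear equation in the a_j's. Collect the n equations into a matrix system V a = ℓ, where row i of V is v_i (expressed in the standard basis). Since V is invertible (lower-triangular with 1s on the diagonal, up to permutation), solve by back-substitution:
  V =
[[-1, 1, 0],
 [0, 1, 1],
 [1, 0, 0]]
  V a = (-2, 0, 1)
Solving gives a = (1, -1, 1).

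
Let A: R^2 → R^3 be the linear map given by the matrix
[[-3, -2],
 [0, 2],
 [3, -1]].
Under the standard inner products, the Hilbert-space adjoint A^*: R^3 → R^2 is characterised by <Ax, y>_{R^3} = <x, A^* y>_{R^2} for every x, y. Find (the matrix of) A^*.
A^* = A^T =
[[-3, 0, 3],
 [-2, 2, -1]]

For real matrices with standard dot products, the defining identity <Ax, y> = <x, A^* y> gives (Ax)^T y = x^T (A^*) y, i.e. x^T A^T y = x^T (A^*) y. Since this holds for all x, y, we must have A^* = A^T. Therefore
A^* =
[[-3, 0, 3],
 [-2, 2, -1]].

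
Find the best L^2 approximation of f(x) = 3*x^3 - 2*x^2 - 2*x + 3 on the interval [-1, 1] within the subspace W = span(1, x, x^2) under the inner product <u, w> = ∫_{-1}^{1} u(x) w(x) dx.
g(x) = -2*x^2 - x/5 + 3

The best approximation g ∈ W is the orthogonal projection of f onto W. Writing g = a_0 + a_1 x + a_2 x^2, the coefficients solve the normal equations G · a = b where
  G_{ij} = <φ_i, φ_j> and b_i = <f, φ_i>, with φ_0 = 1, φ_1 = x, φ_2 = x^2.
G =
  [2, 0, 2/3]
  [0, 2/3, 0]
  [2/3, 0, 2/5],
b = (14/3, -2/15, 6/5).
Solving gives a_0 = 3, a_1 = -1/5, a_2 = -2, so
  g(x) = -2*x^2 - x/5 + 3.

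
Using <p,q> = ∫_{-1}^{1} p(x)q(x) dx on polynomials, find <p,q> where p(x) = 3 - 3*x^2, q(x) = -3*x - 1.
<p,q> = -4

Expand the product: p(x)·q(x) = 9*x^3 + 3*x^2 - 9*x - 3.
∫_{-1}^{1} of each monomial x^k gives [2/(k+1) if k even, 0 if k odd]. Integrating term-by-term (or equivalently evaluating the antiderivative F(x) = 9*x^4/4 + x^3 - 9*x^2/2 - 3*x at the endpoints):
  F(1) − F(−1) = -17/4 − (-1/4) = -4.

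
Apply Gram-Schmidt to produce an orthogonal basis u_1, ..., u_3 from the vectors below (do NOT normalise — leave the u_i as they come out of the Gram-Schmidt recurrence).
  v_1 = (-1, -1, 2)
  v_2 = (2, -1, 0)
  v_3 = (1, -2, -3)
Orthogonal basis:
  u_1 = (-1, -1, 2)
  u_2 = (11/6, -7/6, 1/3)
  u_3 = (-30/29, -60/29, -45/29)

Apply the Gram-Schmidt recurrence
  u_1 = v_1
  u_i = v_i − Σ_{j<i} ((v_i · u_j) / (u_j · u_j)) · u_j.

Step by step this gives:
  u_1 = (-1, -1, 2)
  u_2 = (11/6, -7/6, 1/3)
  u_3 = (-30/29, -60/29, -45/29)

Orthogonality check:
  u_2 · u_1 = 0 (should be 0)
  u_3 · u_1 = 0 (should be 0)
  u_3 · u_2 = 0 (should be 0)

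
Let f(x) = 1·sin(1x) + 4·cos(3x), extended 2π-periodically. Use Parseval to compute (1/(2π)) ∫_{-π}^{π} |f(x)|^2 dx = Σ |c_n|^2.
Σ |c_n|^2 = 17/2

Expand |f|^2 and use orthogonality of {sin(nx), cos(mx)} on [-π, π]:
  ∫_{-π}^{π} sin(nx)^2 dx = π, ∫ cos(mx)^2 dx = π, and cross terms integrate to 0.
So ∫_{-π}^{π} f(x)^2 dx = 1^2 · π + 4^2 · π = (1 + 16)π.
Divide by 2π: (1 + 16)/2 = 17/2.
By Parseval, this equals Σ |c_n|^2.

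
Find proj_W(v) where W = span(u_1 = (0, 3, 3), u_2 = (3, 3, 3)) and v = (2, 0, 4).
proj_W(v) = (2, 2, 2)

Set up U = [u_1 | ... | u_2] ∈ R^(3×2). The projector onto W = col(U) is P = U (U^T U)^(-1) U^T.
Compute U^T U =
  [18, 18]
  [18, 27],
and U^T v = (12, 18).
Solve U^T U · c = U^T v for the coefficients: c = (0, 2/3). The projection is proj_W(v) = U c.
Check: (v - proj_W(v)) · u_1 = 0  (should be 0).
Check: (v - proj_W(v)) · u_2 = 0  (should be 0).
Result: proj_W(v) = (2, 2, 2).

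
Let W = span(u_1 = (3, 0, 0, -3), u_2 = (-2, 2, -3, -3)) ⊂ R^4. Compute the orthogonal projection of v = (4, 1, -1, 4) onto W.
proj_W(v) = (25/17, -20/17, 30/17, 25/17)

Set up U = [u_1 | ... | u_2] ∈ R^(4×2). The projector onto W = col(U) is P = U (U^T U)^(-1) U^T.
Compute U^T U =
  [18, 3]
  [3, 26],
and U^T v = (0, -15).
Solve U^T U · c = U^T v for the coefficients: c = (5/51, -10/17). The projection is proj_W(v) = U c.
Check: (v - proj_W(v)) · u_1 = 0  (should be 0).
Check: (v - proj_W(v)) · u_2 = 0  (should be 0).
Result: proj_W(v) = (25/17, -20/17, 30/17, 25/17).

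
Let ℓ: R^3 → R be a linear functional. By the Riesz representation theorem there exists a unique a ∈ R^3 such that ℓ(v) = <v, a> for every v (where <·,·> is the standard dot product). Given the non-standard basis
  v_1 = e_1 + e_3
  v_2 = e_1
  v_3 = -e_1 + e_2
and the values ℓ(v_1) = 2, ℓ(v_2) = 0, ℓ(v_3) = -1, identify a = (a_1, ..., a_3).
a = (0, -1, 2)

Write a = (a_1, ..., a_3) in the standard basis. For each basis vector v_i, ℓ(v_i) = <v_i, a> is a linear equation in the a_j's. Collect the n equations into a matrix system V a = ℓ, where row i of V is v_i (expressed in the standard basis). Since V is invertible (lower-triangular with 1s on the diagonal, up to permutation), solve by back-substitution:
  V =
[[1, 0, 1],
 [1, 0, 0],
 [-1, 1, 0]]
  V a = (2, 0, -1)
Solving gives a = (0, -1, 2).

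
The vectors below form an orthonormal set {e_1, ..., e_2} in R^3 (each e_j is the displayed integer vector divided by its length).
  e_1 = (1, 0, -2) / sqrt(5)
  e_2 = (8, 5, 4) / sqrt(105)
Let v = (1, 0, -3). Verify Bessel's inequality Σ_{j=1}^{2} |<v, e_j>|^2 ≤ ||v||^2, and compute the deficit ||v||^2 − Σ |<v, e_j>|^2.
Σ |<v, e_j>|^2 = 209/21; ||v||^2 = 10; deficit = 1/21

Write each e_j = u_j / sqrt(<u_j, u_j>) where u_j is the displayed integer vector. Then <v, e_j> = <v, u_j> / sqrt(<u_j, u_j>), so |<v, e_j>|^2 = <v, u_j>^2 / <u_j, u_j>.
Coefficients: <v, e_1> = 7/sqrt(5), <v, e_2> = -4/sqrt(105).
Square and sum: Σ |<v, e_j>|^2 = 209/21.
Compute ||v||^2 = v·v = 10.
Deficit = 10 − 209/21 = 1/21 ≥ 0, confirming Bessel's inequality. (The deficit equals ||v − Σ <v,e_j> e_j||^2, the squared distance from v to span{e_j}.)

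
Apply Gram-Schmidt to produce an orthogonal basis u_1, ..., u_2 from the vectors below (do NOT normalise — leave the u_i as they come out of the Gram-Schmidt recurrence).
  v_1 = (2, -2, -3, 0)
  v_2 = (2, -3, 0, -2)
Orthogonal basis:
  u_1 = (2, -2, -3, 0)
  u_2 = (14/17, -31/17, 30/17, -2)

Apply the Gram-Schmidt recurrence
  u_1 = v_1
  u_i = v_i − Σ_{j<i} ((v_i · u_j) / (u_j · u_j)) · u_j.

Step by step this gives:
  u_1 = (2, -2, -3, 0)
  u_2 = (14/17, -31/17, 30/17, -2)

Orthogonality check:
  u_2 · u_1 = 0 (should be 0)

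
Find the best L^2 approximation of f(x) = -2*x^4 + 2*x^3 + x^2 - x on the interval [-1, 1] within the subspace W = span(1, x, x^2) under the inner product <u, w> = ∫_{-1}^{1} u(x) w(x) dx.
g(x) = -5*x^2/7 + x/5 + 6/35

The best approximation g ∈ W is the orthogonal projection of f onto W. Writing g = a_0 + a_1 x + a_2 x^2, the coefficients solve the normal equations G · a = b where
  G_{ij} = <φ_i, φ_j> and b_i = <f, φ_i>, with φ_0 = 1, φ_1 = x, φ_2 = x^2.
G =
  [2, 0, 2/3]
  [0, 2/3, 0]
  [2/3, 0, 2/5],
b = (-2/15, 2/15, -6/35).
Solving gives a_0 = 6/35, a_1 = 1/5, a_2 = -5/7, so
  g(x) = -5*x^2/7 + x/5 + 6/35.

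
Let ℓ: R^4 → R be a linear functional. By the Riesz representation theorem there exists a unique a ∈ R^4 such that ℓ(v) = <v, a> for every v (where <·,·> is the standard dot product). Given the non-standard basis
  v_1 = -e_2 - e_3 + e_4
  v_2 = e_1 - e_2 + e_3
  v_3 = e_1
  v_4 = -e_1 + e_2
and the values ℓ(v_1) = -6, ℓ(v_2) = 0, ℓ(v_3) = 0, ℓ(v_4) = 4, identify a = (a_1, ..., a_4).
a = (0, 4, 4, 2)

Write a = (a_1, ..., a_4) in the standard basis. For each basis vector v_i, ℓ(v_i) = <v_i, a> is a linear equation in the a_j's. Collect the n equations into a matrix system V a = ℓ, where row i of V is v_i (expressed in the standard basis). Since V is invertible (lower-triangular with 1s on the diagonal, up to permutation), solve by back-substitution:
  V =
[[0, -1, -1, 1],
 [1, -1, 1, 0],
 [1, 0, 0, 0],
 [-1, 1, 0, 0]]
  V a = (-6, 0, 0, 4)
Solving gives a = (0, 4, 4, 2).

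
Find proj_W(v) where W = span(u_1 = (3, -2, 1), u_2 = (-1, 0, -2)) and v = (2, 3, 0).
proj_W(v) = (-2/45, 4/9, 46/45)

Set up U = [u_1 | ... | u_2] ∈ R^(3×2). The projector onto W = col(U) is P = U (U^T U)^(-1) U^T.
Compute U^T U =
  [14, -5]
  [-5, 5],
and U^T v = (0, -2).
Solve U^T U · c = U^T v for the coefficients: c = (-2/9, -28/45). The projection is proj_W(v) = U c.
Check: (v - proj_W(v)) · u_1 = 0  (should be 0).
Check: (v - proj_W(v)) · u_2 = 0  (should be 0).
Result: proj_W(v) = (-2/45, 4/9, 46/45).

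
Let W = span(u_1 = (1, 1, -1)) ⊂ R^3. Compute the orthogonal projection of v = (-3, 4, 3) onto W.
proj_W(v) = (-2/3, -2/3, 2/3)

Set up U = [u_1 | ... | u_1] ∈ R^(3×1). The projector onto W = col(U) is P = U (U^T U)^(-1) U^T.
Compute U^T U =
  [3],
and U^T v = (-2).
Solve U^T U · c = U^T v for the coefficients: c = (-2/3). The projection is proj_W(v) = U c.
Check: (v - proj_W(v)) · u_1 = 0  (should be 0).
Result: proj_W(v) = (-2/3, -2/3, 2/3).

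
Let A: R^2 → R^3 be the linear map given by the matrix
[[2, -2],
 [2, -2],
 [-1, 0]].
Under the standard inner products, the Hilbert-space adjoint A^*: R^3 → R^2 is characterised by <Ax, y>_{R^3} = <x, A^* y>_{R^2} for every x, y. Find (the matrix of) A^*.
A^* = A^T =
[[2, 2, -1],
 [-2, -2, 0]]

For real matrices with standard dot products, the defining identity <Ax, y> = <x, A^* y> gives (Ax)^T y = x^T (A^*) y, i.e. x^T A^T y = x^T (A^*) y. Since this holds for all x, y, we must have A^* = A^T. Therefore
A^* =
[[2, 2, -1],
 [-2, -2, 0]].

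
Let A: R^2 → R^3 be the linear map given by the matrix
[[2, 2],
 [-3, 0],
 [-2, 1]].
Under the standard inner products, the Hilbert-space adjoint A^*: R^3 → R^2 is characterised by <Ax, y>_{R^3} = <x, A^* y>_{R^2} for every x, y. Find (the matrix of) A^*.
A^* = A^T =
[[2, -3, -2],
 [2, 0, 1]]

For real matrices with standard dot products, the defining identity <Ax, y> = <x, A^* y> gives (Ax)^T y = x^T (A^*) y, i.e. x^T A^T y = x^T (A^*) y. Since this holds for all x, y, we must have A^* = A^T. Therefore
A^* =
[[2, -3, -2],
 [2, 0, 1]].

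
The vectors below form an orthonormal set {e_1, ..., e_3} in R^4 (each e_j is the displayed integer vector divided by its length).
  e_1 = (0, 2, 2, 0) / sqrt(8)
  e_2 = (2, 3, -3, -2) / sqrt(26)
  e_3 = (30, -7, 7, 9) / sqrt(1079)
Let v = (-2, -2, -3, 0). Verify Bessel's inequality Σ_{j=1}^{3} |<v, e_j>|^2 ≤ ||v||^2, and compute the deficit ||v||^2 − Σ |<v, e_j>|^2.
Σ |<v, e_j>|^2 = 1386/83; ||v||^2 = 17; deficit = 25/83

Write each e_j = u_j / sqrt(<u_j, u_j>) where u_j is the displayed integer vector. Then <v, e_j> = <v, u_j> / sqrt(<u_j, u_j>), so |<v, e_j>|^2 = <v, u_j>^2 / <u_j, u_j>.
Coefficients: <v, e_1> = -10/sqrt(8), <v, e_2> = -1/sqrt(26), <v, e_3> = -67/sqrt(1079).
Square and sum: Σ |<v, e_j>|^2 = 1386/83.
Compute ||v||^2 = v·v = 17.
Deficit = 17 − 1386/83 = 25/83 ≥ 0, confirming Bessel's inequality. (The deficit equals ||v − Σ <v,e_j> e_j||^2, the squared distance from v to span{e_j}.)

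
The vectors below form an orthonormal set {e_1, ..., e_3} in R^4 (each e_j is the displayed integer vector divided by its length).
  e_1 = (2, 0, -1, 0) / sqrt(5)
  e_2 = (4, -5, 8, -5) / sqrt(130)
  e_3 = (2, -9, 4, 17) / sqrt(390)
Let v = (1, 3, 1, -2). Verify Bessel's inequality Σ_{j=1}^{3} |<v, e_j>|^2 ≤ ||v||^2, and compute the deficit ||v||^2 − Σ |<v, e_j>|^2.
Σ |<v, e_j>|^2 = 25/3; ||v||^2 = 15; deficit = 20/3

Write each e_j = u_j / sqrt(<u_j, u_j>) where u_j is the displayed integer vector. Then <v, e_j> = <v, u_j> / sqrt(<u_j, u_j>), so |<v, e_j>|^2 = <v, u_j>^2 / <u_j, u_j>.
Coefficients: <v, e_1> = 1/sqrt(5), <v, e_2> = 7/sqrt(130), <v, e_3> = -55/sqrt(390).
Square and sum: Σ |<v, e_j>|^2 = 25/3.
Compute ||v||^2 = v·v = 15.
Deficit = 15 − 25/3 = 20/3 ≥ 0, confirming Bessel's inequality. (The deficit equals ||v − Σ <v,e_j> e_j||^2, the squared distance from v to span{e_j}.)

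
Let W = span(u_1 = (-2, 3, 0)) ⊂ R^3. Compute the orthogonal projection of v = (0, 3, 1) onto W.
proj_W(v) = (-18/13, 27/13, 0)

Set up U = [u_1 | ... | u_1] ∈ R^(3×1). The projector onto W = col(U) is P = U (U^T U)^(-1) U^T.
Compute U^T U =
  [13],
and U^T v = (9).
Solve U^T U · c = U^T v for the coefficients: c = (9/13). The projection is proj_W(v) = U c.
Check: (v - proj_W(v)) · u_1 = 0  (should be 0).
Result: proj_W(v) = (-18/13, 27/13, 0).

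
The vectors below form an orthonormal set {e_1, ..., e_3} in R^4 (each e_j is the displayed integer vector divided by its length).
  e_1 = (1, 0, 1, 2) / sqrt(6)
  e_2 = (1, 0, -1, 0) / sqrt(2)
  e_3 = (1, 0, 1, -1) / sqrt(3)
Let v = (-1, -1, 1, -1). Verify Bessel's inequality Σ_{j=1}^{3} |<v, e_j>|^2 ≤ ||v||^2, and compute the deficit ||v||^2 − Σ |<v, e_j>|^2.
Σ |<v, e_j>|^2 = 3; ||v||^2 = 4; deficit = 1

Write each e_j = u_j / sqrt(<u_j, u_j>) where u_j is the displayed integer vector. Then <v, e_j> = <v, u_j> / sqrt(<u_j, u_j>), so |<v, e_j>|^2 = <v, u_j>^2 / <u_j, u_j>.
Coefficients: <v, e_1> = -2/sqrt(6), <v, e_2> = -2/sqrt(2), <v, e_3> = 1/sqrt(3).
Square and sum: Σ |<v, e_j>|^2 = 3.
Compute ||v||^2 = v·v = 4.
Deficit = 4 − 3 = 1 ≥ 0, confirming Bessel's inequality. (The deficit equals ||v − Σ <v,e_j> e_j||^2, the squared distance from v to span{e_j}.)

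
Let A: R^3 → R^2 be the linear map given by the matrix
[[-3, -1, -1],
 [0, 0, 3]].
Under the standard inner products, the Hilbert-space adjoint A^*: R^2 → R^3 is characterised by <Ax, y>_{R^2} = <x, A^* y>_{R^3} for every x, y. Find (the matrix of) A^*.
A^* = A^T =
[[-3, 0],
 [-1, 0],
 [-1, 3]]

For real matrices with standard dot products, the defining identity <Ax, y> = <x, A^* y> gives (Ax)^T y = x^T (A^*) y, i.e. x^T A^T y = x^T (A^*) y. Since this holds for all x, y, we must have A^* = A^T. Therefore
A^* =
[[-3, 0],
 [-1, 0],
 [-1, 3]].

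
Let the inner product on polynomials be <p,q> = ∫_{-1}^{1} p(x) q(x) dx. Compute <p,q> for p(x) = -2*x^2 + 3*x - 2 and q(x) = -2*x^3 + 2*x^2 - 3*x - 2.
<p,q> = -2

Expand the product: p(x)·q(x) = 4*x^5 - 10*x^4 + 16*x^3 - 9*x^2 + 4.
∫_{-1}^{1} of each monomial x^k gives [2/(k+1) if k even, 0 if k odd]. Integrating term-by-term (or equivalently evaluating the antiderivative F(x) = 2*x^6/3 - 2*x^5 + 4*x^4 - 3*x^3 + 4*x at the endpoints):
  F(1) − F(−1) = 11/3 − (17/3) = -2.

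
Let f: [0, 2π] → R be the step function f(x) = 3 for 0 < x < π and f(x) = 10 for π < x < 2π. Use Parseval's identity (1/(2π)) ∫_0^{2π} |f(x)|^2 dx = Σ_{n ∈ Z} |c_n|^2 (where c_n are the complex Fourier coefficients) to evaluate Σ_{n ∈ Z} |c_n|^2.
Σ |c_n|^2 = 109/2

Parseval equates the L^2 energy of f (normalised by 1/(2π)) with the ℓ^2 sum of its Fourier coefficients: (1/(2π)) ∫_0^{2π} |f|^2 = Σ |c_n|^2.
Compute the left side: (1/(2π)) [∫_0^π 3^2 dx + ∫_π^{2π} 10^2 dx] = (1/(2π)) · (9π + 100π) = (9 + 100)/2 = 109/2.
So Σ_{n ∈ Z} |c_n|^2 = 109/2.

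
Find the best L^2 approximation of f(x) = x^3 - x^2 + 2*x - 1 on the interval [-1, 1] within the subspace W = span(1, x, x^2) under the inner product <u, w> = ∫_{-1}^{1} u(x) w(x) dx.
g(x) = -x^2 + 13*x/5 - 1

The best approximation g ∈ W is the orthogonal projection of f onto W. Writing g = a_0 + a_1 x + a_2 x^2, the coefficients solve the normal equations G · a = b where
  G_{ij} = <φ_i, φ_j> and b_i = <f, φ_i>, with φ_0 = 1, φ_1 = x, φ_2 = x^2.
G =
  [2, 0, 2/3]
  [0, 2/3, 0]
  [2/3, 0, 2/5],
b = (-8/3, 26/15, -16/15).
Solving gives a_0 = -1, a_1 = 13/5, a_2 = -1, so
  g(x) = -x^2 + 13*x/5 - 1.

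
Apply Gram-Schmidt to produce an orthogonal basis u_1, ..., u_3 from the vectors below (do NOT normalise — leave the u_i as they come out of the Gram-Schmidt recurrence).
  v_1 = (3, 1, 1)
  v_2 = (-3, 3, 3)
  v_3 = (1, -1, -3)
Orthogonal basis:
  u_1 = (3, 1, 1)
  u_2 = (-24/11, 36/11, 36/11)
  u_3 = (0, 1, -1)

Apply the Gram-Schmidt recurrence
  u_1 = v_1
  u_i = v_i − Σ_{j<i} ((v_i · u_j) / (u_j · u_j)) · u_j.

Step by step this gives:
  u_1 = (3, 1, 1)
  u_2 = (-24/11, 36/11, 36/11)
  u_3 = (0, 1, -1)

Orthogonality check:
  u_2 · u_1 = 0 (should be 0)
  u_3 · u_1 = 0 (should be 0)
  u_3 · u_2 = 0 (should be 0)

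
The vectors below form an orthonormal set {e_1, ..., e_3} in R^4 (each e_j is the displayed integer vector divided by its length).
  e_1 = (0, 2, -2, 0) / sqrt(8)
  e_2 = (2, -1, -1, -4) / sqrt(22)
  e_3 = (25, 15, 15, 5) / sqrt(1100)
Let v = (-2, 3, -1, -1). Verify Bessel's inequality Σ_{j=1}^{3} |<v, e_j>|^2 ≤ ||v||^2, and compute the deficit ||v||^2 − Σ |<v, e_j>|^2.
Σ |<v, e_j>|^2 = 35/4; ||v||^2 = 15; deficit = 25/4

Write each e_j = u_j / sqrt(<u_j, u_j>) where u_j is the displayed integer vector. Then <v, e_j> = <v, u_j> / sqrt(<u_j, u_j>), so |<v, e_j>|^2 = <v, u_j>^2 / <u_j, u_j>.
Coefficients: <v, e_1> = 8/sqrt(8), <v, e_2> = -2/sqrt(22), <v, e_3> = -25/sqrt(1100).
Square and sum: Σ |<v, e_j>|^2 = 35/4.
Compute ||v||^2 = v·v = 15.
Deficit = 15 − 35/4 = 25/4 ≥ 0, confirming Bessel's inequality. (The deficit equals ||v − Σ <v,e_j> e_j||^2, the squared distance from v to span{e_j}.)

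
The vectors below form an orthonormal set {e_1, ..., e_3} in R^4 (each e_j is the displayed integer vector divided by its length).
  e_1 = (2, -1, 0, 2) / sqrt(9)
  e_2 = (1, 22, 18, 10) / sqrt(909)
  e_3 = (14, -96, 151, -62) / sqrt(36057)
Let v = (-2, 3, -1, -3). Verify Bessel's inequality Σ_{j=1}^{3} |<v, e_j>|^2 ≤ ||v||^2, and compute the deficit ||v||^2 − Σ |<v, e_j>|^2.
Σ |<v, e_j>|^2 = 7586/357; ||v||^2 = 23; deficit = 625/357

Write each e_j = u_j / sqrt(<u_j, u_j>) where u_j is the displayed integer vector. Then <v, e_j> = <v, u_j> / sqrt(<u_j, u_j>), so |<v, e_j>|^2 = <v, u_j>^2 / <u_j, u_j>.
Coefficients: <v, e_1> = -13/sqrt(9), <v, e_2> = 16/sqrt(909), <v, e_3> = -281/sqrt(36057).
Square and sum: Σ |<v, e_j>|^2 = 7586/357.
Compute ||v||^2 = v·v = 23.
Deficit = 23 − 7586/357 = 625/357 ≥ 0, confirming Bessel's inequality. (The deficit equals ||v − Σ <v,e_j> e_j||^2, the squared distance from v to span{e_j}.)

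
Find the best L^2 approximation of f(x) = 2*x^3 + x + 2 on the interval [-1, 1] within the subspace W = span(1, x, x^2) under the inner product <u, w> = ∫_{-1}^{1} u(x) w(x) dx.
g(x) = 11*x/5 + 2

The best approximation g ∈ W is the orthogonal projection of f onto W. Writing g = a_0 + a_1 x + a_2 x^2, the coefficients solve the normal equations G · a = b where
  G_{ij} = <φ_i, φ_j> and b_i = <f, φ_i>, with φ_0 = 1, φ_1 = x, φ_2 = x^2.
G =
  [2, 0, 2/3]
  [0, 2/3, 0]
  [2/3, 0, 2/5],
b = (4, 22/15, 4/3).
Solving gives a_0 = 2, a_1 = 11/5, a_2 = 0, so
  g(x) = 11*x/5 + 2.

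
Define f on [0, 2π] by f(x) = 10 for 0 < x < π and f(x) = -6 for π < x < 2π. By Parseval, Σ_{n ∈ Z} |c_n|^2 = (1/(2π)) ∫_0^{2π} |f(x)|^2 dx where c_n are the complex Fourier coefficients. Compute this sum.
Σ |c_n|^2 = 68

Parseval equates the L^2 energy of f (normalised by 1/(2π)) with the ℓ^2 sum of its Fourier coefficients: (1/(2π)) ∫_0^{2π} |f|^2 = Σ |c_n|^2.
Compute the left side: (1/(2π)) [∫_0^π 10^2 dx + ∫_π^{2π} (-6)^2 dx] = (1/(2π)) · (100π + 36π) = (100 + 36)/2 = 68.
So Σ_{n ∈ Z} |c_n|^2 = 68.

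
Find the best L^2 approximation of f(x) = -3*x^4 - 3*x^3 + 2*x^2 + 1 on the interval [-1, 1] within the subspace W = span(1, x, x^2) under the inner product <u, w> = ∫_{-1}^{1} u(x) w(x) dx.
g(x) = -4*x^2/7 - 9*x/5 + 44/35

The best approximation g ∈ W is the orthogonal projection of f onto W. Writing g = a_0 + a_1 x + a_2 x^2, the coefficients solve the normal equations G · a = b where
  G_{ij} = <φ_i, φ_j> and b_i = <f, φ_i>, with φ_0 = 1, φ_1 = x, φ_2 = x^2.
G =
  [2, 0, 2/3]
  [0, 2/3, 0]
  [2/3, 0, 2/5],
b = (32/15, -6/5, 64/105).
Solving gives a_0 = 44/35, a_1 = -9/5, a_2 = -4/7, so
  g(x) = -4*x^2/7 - 9*x/5 + 44/35.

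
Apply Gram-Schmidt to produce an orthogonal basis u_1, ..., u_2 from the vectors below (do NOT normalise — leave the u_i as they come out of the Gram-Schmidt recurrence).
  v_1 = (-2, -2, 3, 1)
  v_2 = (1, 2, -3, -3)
Orthogonal basis:
  u_1 = (-2, -2, 3, 1)
  u_2 = (-1, 0, 0, -2)

Apply the Gram-Schmidt recurrence
  u_1 = v_1
  u_i = v_i − Σ_{j<i} ((v_i · u_j) / (u_j · u_j)) · u_j.

Step by step this gives:
  u_1 = (-2, -2, 3, 1)
  u_2 = (-1, 0, 0, -2)

Orthogonality check:
  u_2 · u_1 = 0 (should be 0)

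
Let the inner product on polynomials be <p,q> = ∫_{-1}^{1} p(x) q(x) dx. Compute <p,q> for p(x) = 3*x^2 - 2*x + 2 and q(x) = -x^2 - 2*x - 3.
<p,q> = -268/15

Expand the product: p(x)·q(x) = -3*x^4 - 4*x^3 - 7*x^2 + 2*x - 6.
∫_{-1}^{1} of each monomial x^k gives [2/(k+1) if k even, 0 if k odd]. Integrating term-by-term (or equivalently evaluating the antiderivative F(x) = -3*x^5/5 - x^4 - 7*x^3/3 + x^2 - 6*x at the endpoints):
  F(1) − F(−1) = -134/15 − (134/15) = -268/15.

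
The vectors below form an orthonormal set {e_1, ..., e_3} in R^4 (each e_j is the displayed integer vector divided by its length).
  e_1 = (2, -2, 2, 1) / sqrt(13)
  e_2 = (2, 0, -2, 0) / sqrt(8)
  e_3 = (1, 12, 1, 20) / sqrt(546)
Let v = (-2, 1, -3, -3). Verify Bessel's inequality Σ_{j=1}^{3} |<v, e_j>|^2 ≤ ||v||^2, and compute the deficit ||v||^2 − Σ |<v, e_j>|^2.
Σ |<v, e_j>|^2 = 482/21; ||v||^2 = 23; deficit = 1/21

Write each e_j = u_j / sqrt(<u_j, u_j>) where u_j is the displayed integer vector. Then <v, e_j> = <v, u_j> / sqrt(<u_j, u_j>), so |<v, e_j>|^2 = <v, u_j>^2 / <u_j, u_j>.
Coefficients: <v, e_1> = -15/sqrt(13), <v, e_2> = 2/sqrt(8), <v, e_3> = -53/sqrt(546).
Square and sum: Σ |<v, e_j>|^2 = 482/21.
Compute ||v||^2 = v·v = 23.
Deficit = 23 − 482/21 = 1/21 ≥ 0, confirming Bessel's inequality. (The deficit equals ||v − Σ <v,e_j> e_j||^2, the squared distance from v to span{e_j}.)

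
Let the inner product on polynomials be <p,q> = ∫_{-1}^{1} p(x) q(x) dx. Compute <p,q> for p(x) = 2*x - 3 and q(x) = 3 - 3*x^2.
<p,q> = -12

Expand the product: p(x)·q(x) = -6*x^3 + 9*x^2 + 6*x - 9.
∫_{-1}^{1} of each monomial x^k gives [2/(k+1) if k even, 0 if k odd]. Integrating term-by-term (or equivalently evaluating the antiderivative F(x) = -3*x^4/2 + 3*x^3 + 3*x^2 - 9*x at the endpoints):
  F(1) − F(−1) = -9/2 − (15/2) = -12.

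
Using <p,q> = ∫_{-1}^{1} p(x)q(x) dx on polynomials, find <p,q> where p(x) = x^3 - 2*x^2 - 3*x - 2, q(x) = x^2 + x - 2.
<p,q> = 104/15

Expand the product: p(x)·q(x) = x^5 - x^4 - 7*x^3 - x^2 + 4*x + 4.
∫_{-1}^{1} of each monomial x^k gives [2/(k+1) if k even, 0 if k odd]. Integrating term-by-term (or equivalently evaluating the antiderivative F(x) = x^6/6 - x^5/5 - 7*x^4/4 - x^3/3 + 2*x^2 + 4*x at the endpoints):
  F(1) − F(−1) = 233/60 − (-61/20) = 104/15.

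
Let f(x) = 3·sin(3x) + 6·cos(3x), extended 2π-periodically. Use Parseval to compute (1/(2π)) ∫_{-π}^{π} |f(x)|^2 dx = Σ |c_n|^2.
Σ |c_n|^2 = 45/2

Expand |f|^2 and use orthogonality of {sin(nx), cos(mx)} on [-π, π]:
  ∫_{-π}^{π} sin(nx)^2 dx = π, ∫ cos(mx)^2 dx = π, and cross terms integrate to 0.
So ∫_{-π}^{π} f(x)^2 dx = 3^2 · π + 6^2 · π = (9 + 36)π.
Divide by 2π: (9 + 36)/2 = 45/2.
By Parseval, this equals Σ |c_n|^2.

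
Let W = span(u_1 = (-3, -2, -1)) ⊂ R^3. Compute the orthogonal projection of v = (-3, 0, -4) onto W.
proj_W(v) = (-39/14, -13/7, -13/14)

Set up U = [u_1 | ... | u_1] ∈ R^(3×1). The projector onto W = col(U) is P = U (U^T U)^(-1) U^T.
Compute U^T U =
  [14],
and U^T v = (13).
Solve U^T U · c = U^T v for the coefficients: c = (13/14). The projection is proj_W(v) = U c.
Check: (v - proj_W(v)) · u_1 = 0  (should be 0).
Result: proj_W(v) = (-39/14, -13/7, -13/14).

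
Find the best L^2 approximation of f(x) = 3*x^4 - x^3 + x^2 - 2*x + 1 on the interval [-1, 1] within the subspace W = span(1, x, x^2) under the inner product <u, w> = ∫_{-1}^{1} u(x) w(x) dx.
g(x) = 25*x^2/7 - 13*x/5 + 26/35

The best approximation g ∈ W is the orthogonal projection of f onto W. Writing g = a_0 + a_1 x + a_2 x^2, the coefficients solve the normal equations G · a = b where
  G_{ij} = <φ_i, φ_j> and b_i = <f, φ_i>, with φ_0 = 1, φ_1 = x, φ_2 = x^2.
G =
  [2, 0, 2/3]
  [0, 2/3, 0]
  [2/3, 0, 2/5],
b = (58/15, -26/15, 202/105).
Solving gives a_0 = 26/35, a_1 = -13/5, a_2 = 25/7, so
  g(x) = 25*x^2/7 - 13*x/5 + 26/35.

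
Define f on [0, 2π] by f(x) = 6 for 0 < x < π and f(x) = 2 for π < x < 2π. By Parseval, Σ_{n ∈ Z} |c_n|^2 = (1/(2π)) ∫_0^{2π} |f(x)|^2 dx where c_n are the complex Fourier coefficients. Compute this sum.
Σ |c_n|^2 = 20

Parseval equates the L^2 energy of f (normalised by 1/(2π)) with the ℓ^2 sum of its Fourier coefficients: (1/(2π)) ∫_0^{2π} |f|^2 = Σ |c_n|^2.
Compute the left side: (1/(2π)) [∫_0^π 6^2 dx + ∫_π^{2π} 2^2 dx] = (1/(2π)) · (36π + 4π) = (36 + 4)/2 = 20.
So Σ_{n ∈ Z} |c_n|^2 = 20.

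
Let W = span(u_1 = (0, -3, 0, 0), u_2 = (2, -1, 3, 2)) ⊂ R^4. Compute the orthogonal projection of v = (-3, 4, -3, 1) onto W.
proj_W(v) = (-26/17, 4, -39/17, -26/17)

Set up U = [u_1 | ... | u_2] ∈ R^(4×2). The projector onto W = col(U) is P = U (U^T U)^(-1) U^T.
Compute U^T U =
  [9, 3]
  [3, 18],
and U^T v = (-12, -17).
Solve U^T U · c = U^T v for the coefficients: c = (-55/51, -13/17). The projection is proj_W(v) = U c.
Check: (v - proj_W(v)) · u_1 = 0  (should be 0).
Check: (v - proj_W(v)) · u_2 = 0  (should be 0).
Result: proj_W(v) = (-26/17, 4, -39/17, -26/17).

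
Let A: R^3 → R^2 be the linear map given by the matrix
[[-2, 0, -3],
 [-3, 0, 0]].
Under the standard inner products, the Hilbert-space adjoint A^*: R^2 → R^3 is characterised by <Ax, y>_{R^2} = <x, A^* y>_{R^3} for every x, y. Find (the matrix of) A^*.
A^* = A^T =
[[-2, -3],
 [0, 0],
 [-3, 0]]

For real matrices with standard dot products, the defining identity <Ax, y> = <x, A^* y> gives (Ax)^T y = x^T (A^*) y, i.e. x^T A^T y = x^T (A^*) y. Since this holds for all x, y, we must have A^* = A^T. Therefore
A^* =
[[-2, -3],
 [0, 0],
 [-3, 0]].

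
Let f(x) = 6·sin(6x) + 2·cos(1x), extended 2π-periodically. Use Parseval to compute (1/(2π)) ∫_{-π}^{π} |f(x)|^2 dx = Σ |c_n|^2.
Σ |c_n|^2 = 20

Expand |f|^2 and use orthogonality of {sin(nx), cos(mx)} on [-π, π]:
  ∫_{-π}^{π} sin(nx)^2 dx = π, ∫ cos(mx)^2 dx = π, and cross terms integrate to 0.
So ∫_{-π}^{π} f(x)^2 dx = 6^2 · π + 2^2 · π = (36 + 4)π.
Divide by 2π: (36 + 4)/2 = 20.
By Parseval, this equals Σ |c_n|^2.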